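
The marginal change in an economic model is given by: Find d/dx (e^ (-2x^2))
Chain rule: d/dx[e^u] = e^u · u' where u = -2x^2
u' = -4x

Answer: -4x·e^(-2x^2)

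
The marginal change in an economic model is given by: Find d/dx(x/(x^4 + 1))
Quotient rule: (f/g)'=(f'g - fg')/g²
f=x, f'=1
g=x^4 + 1, g'=4x^3

Answer: (1·(x^4 + 1) - 4x^4)/(x^4 + 1)²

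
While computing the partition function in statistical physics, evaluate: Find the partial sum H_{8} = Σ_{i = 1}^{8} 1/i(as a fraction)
H_8=1 + 1/2 + 1/3 + ... + 1/8
=761/280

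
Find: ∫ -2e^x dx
Since d/dx[e^x] = +e^x, we get -2e^x+C

Answer: -2e^x+C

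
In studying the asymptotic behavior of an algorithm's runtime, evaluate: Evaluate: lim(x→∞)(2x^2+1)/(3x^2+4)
Divide numerator and denominator by x^2:
lim (2 + 1/x^2)/(3 + 4/x^2) = 2/3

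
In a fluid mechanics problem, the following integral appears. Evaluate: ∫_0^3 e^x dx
Antiderivative: e^x
Evaluate: (e^3 - 1)

Answer: e^3 - 1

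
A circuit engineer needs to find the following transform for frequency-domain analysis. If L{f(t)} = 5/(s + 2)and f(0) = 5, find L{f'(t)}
L{f'(t)} = s·F(s) - f(0) = 5s/(s+2)-5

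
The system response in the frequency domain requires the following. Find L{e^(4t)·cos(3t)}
First shifting: L{e^(at)f(t)}=F(s-a)
L{cos(3t)}=s/(s²+9)
Shift: (s-4)/((s-4)²+9)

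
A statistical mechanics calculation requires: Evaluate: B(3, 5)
B(x,y) = Γ(x)Γ(y)/Γ(x+y) = (x-1)!(y-1)!/(x+y-1)!
B(3,5) = 2!·4!/7! = 1/105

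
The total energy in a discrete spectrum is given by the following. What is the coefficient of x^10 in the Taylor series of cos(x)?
cos(x) = Σ (-1)^k x^(2k)/(2k)!
For x^10: (-1)^5/10! = -1/3628800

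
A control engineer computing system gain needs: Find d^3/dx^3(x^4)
Apply power rule 3 times:
d^1: 4x^3
d^2: 12x^2
d^3: 24x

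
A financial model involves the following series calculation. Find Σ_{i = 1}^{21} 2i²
=2·n(n + 1)(2n + 1)/6=2·21·22·43/6=6622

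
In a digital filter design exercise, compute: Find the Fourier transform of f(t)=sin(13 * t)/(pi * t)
sin(W * t)/(pi * t)=(W/pi) * sinc(W * t/pi) is the impulse response of the ideal low-pass filter with cutoff W (here W=13).
Its Fourier transform is a rectangular function:
F(omega)=1 for |omega| < 13, 0 otherwise

Answer: rect(omega/26) [i.e., 1 for |omega| < 13, 0 otherwise]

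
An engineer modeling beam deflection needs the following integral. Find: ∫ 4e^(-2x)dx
Since d/dx[e^(-2x)] = -2e^(-2x), we get -2 e^(-2x) + C

Answer: -2e^(-2x) + C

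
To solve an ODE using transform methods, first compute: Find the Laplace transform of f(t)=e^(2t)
L{e^(at)} = 1/(s-a)
L{e^(2t)} = 1/(s-2)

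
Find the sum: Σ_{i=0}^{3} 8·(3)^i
Geometric series: S=a(1 - r^n)/(1 - r)
a=8, r=3, n=4
S=8(1 - 81)/-2=320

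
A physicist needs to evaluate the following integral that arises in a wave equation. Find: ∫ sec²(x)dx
Since d/dx[tan(x)]=sec²(x), integral=tan(x)+C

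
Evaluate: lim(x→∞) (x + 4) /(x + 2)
Divide numerator and denominator by x:
lim (1 + 4/x)/(1 + 2/x) = 1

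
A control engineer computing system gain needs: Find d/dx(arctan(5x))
d/dx[arctan(u)] = u'/(1+u²), u = 5x, u' = 5

Answer: 5/(1+25x²)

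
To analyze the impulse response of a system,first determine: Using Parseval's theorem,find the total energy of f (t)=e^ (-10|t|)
Parseval's theorem: E = integral |f(t)|^2 dt = (1/2pi) integral |F(omega)|^2 domega
E = integral_{-inf}^{inf} e^(-20|t|) dt = 2 * integral_0^inf e^(-20t) dt = 2/(2 * 10) = 1/10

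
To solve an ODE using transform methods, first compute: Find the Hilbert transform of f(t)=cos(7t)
The Hilbert transform shifts each frequency component by -pi/2.
H{cos(wt)} = sin(wt)
With w = 7: H{cos(7t)} = sin(7t)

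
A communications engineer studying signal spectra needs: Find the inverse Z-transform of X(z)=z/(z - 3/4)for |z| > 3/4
Standard pair: z/(z-a) <-> a^n * u[n] for causal signals
With a = 3/4: x[n] = (3/4)^n * u[n]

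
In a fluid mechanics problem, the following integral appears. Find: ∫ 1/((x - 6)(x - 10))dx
Partial fractions: 1/((x-6)(x-10))=A/(x-6) + B/(x-10)
A=-1/4, B=1/4
∫ [-1/4· 1/(x-6) + 1/4· 1/(x-10)] dx
=(1/4)[ln|x-10| - ln|x-6|] + C

Answer: (1/4)·ln|(x-10)/(x-6)| + C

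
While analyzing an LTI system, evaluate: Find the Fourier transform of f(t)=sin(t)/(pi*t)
sin(W*t)/(pi*t) = (W/pi)*sinc(W*t/pi) is the impulse response of the ideal low-pass filter with cutoff W (here W = 1).
Its Fourier transform is a rectangular function:
F(omega) = 1 for |omega| < 1, 0 otherwise

Answer: rect(omega/2) [i.e., 1 for |omega| < 1, 0 otherwise]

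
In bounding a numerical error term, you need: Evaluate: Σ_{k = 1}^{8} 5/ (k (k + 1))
Partial fractions: 5/(k(k + 1))=5/k - 5/(k + 1)
Telescoping sum: 5(1 - 1/9)=5·8/9

Answer: 40/9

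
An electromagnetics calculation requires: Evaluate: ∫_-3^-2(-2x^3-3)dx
Step 1: Find antiderivative F(x)=(-1/2)x^4-3x
Step 2: F(-2) - F(-3)=-2 - (-63/2)=59/2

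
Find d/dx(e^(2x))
Chain rule: d/dx[e^u]=e^u · u' where u=2x
u'=2

Answer: 2·e^(2x)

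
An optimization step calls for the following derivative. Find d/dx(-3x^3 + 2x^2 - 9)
Power rule: d/dx(ax^n) = n·a·x^(n-1)
Term by term: -9·x^2 + 4·x

Answer: -9x^2 + 4x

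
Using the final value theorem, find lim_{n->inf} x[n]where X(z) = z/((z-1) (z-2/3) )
Final value theorem: lim x[n] = lim_{z->1} (z-1)*X(z)
(z-1)*X(z) = z/(z-2/3)
As z->1: 1/(1 - 2/3) = 1/(1/3) = 3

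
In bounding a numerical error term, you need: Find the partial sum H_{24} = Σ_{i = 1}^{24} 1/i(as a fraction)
H_24=1+1/2+1/3+...+1/24
=1347822955/356948592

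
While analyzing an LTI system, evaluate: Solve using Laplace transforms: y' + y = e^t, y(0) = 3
Take L: sY - 3+Y = 1/(s-1)
Y(s+1) = 1/(s-1)+3
Y = 1/((s-1)(s+1))+3/(s+1)
Partial fractions: 1/((s-1)(s+1)) = (1/2)/(s-1) - (1/2)/(s+1)
So Y = (1/2)/(s-1)+(5/2)/(s+1)
Inverse Laplace transform (L^(-1){1/(s-1)} = e^t, L^(-1){1/(s+1)} = e^(-t)):

Answer: y(t) = (1/2)·e^t+(5/2)·e^(-t)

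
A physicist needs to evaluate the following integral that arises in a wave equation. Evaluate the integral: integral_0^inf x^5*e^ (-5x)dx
This is a Gamma integral. Substitute u = 5x (du = 5 dx):
integral_0^inf x^5 * e^(-5x) dx = (1/5^6) integral_0^inf u^5 * e^(-u) du
= Gamma(6)/5^6 = 5!/5^6 = 120/15625

Answer: 24/3125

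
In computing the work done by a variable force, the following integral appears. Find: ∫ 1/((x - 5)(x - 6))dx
Partial fractions: 1/((x-5)(x-6)) = A/(x-5) + B/(x-6)
A = -1, B = 1
∫ [-1· 1/(x-5) + 1· 1/(x-6)] dx
= (1)[ln|x-6| - ln|x-5|] + C

Answer: ln|(x-6)/(x-5)| + C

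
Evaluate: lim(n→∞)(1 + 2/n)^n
This is the definition of e^2: lim(1+2/n)^n=e^2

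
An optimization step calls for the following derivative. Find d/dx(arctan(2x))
d/dx[arctan(u)]=u'/(1 + u²), u=2x, u'=2

Answer: 2/(1 + 4x²)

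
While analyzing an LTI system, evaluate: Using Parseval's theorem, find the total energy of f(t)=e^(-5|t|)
Parseval's theorem: E = integral |f(t)|^2 dt = (1/2pi) integral |F(omega)|^2 domega
E = integral_{-inf}^{inf} e^(-10|t|) dt = 2*integral_0^inf e^(-10t) dt = 2/(2*5) = 1/5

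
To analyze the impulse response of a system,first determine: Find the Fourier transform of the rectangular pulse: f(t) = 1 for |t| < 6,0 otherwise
F(omega) = integral from -6 to 6 of e^(-j*omega*t) dt
= 2*sin(6*omega)/omega = 12*sinc(6*omega/pi)

Answer: 2*sin(6*omega)/omega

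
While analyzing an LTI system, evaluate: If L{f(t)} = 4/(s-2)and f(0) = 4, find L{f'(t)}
L{f'(t)} = s·F(s) - f(0) = 4s/(s-2) - 4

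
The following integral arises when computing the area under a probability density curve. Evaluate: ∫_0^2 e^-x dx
Antiderivative: -e^-x
Evaluate: -(e^-2-1)

Answer: (e^-2-1)/(-1)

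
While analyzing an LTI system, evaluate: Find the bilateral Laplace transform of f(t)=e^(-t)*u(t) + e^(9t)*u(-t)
For e^(-t)*u(t): L = 1/(s + 1), Re(s) > -1
For e^(9t)*u(-t): L = -1/(s-9), Re(s) < 9
Combined: F(s) = 1/(s + 1) - 1/(s-9), -1 < Re(s) < 9

Answer: 1/(s + 1) - 1/(s-9), ROC: -1 < Re(s) < 9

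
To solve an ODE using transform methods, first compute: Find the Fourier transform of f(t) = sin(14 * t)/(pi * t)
sin(W*t)/(pi*t) = (W/pi)*sinc(W*t/pi) is the impulse response of the ideal low-pass filter with cutoff W (here W = 14).
Its Fourier transform is a rectangular function:
F(omega) = 1 for |omega| < 14, 0 otherwise

Answer: rect(omega/28) [i.e., 1 for |omega| < 14, 0 otherwise]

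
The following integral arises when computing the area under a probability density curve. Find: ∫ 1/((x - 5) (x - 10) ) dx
Partial fractions: 1/((x-5)(x-10))=A/(x-5)+B/(x-10)
A=-1/5, B=1/5
∫ [-1/5· 1/(x-5)+1/5· 1/(x-10)] dx
=(1/5)[ln|x-10| - ln|x-5|]+C

Answer: (1/5)·ln|(x-10)/(x-5)|+C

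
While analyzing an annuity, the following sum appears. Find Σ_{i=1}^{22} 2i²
= 2·n(n + 1)(2n + 1)/6 = 2·22·23·45/6 = 7590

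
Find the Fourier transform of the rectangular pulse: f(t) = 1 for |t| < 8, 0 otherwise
F(omega)=integral from -8 to 8 of e^(-j*omega*t) dt
=2*sin(8*omega)/omega=16*sinc(8*omega/pi)

Answer: 2*sin(8*omega)/omega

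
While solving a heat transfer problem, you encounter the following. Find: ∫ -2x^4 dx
Using power rule: ∫ -2x^4 dx=-2/5 x^5 + C=(-2/5)x^5 + C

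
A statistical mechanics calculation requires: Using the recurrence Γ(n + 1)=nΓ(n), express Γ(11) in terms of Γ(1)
Γ(11)=10Γ(10)=10·9Γ(9)=...=10!·Γ(1)=3628800·Γ(1)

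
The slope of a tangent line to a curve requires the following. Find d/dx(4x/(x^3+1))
Quotient rule: (f/g)' = (f'g - fg')/g²
f = 4x, f' = 4
g = x^3+1, g' = 3x^2

Answer: (4·(x^3+1)-12x^3)/(x^3+1)²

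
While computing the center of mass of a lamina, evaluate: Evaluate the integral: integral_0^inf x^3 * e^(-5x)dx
This is a Gamma integral. Substitute u=5x (du=5 dx):
integral_0^inf x^3 * e^(-5x) dx=(1/5^4) integral_0^inf u^3 * e^(-u) du
=Gamma(4)/5^4=3!/5^4=6/625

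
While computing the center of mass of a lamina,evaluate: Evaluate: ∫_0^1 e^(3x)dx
Antiderivative: (1/3)e^(3x)
Evaluate: (1/3)(e^3 - 1)

Answer: (e^3 - 1)/3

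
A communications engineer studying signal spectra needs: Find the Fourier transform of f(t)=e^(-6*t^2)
The Fourier transform of a Gaussian e^(-a*t^2) is sqrt(pi/a)*e^(-omega^2/(4a)).
With a = 6: F(omega) = sqrt(pi/6)*e^(-omega^2/24)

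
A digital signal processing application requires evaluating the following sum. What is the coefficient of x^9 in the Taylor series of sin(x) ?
sin(x) = Σ (-1)^k x^(2k + 1)/(2k + 1)!
For x^9: (-1)^4/9! = 1/362880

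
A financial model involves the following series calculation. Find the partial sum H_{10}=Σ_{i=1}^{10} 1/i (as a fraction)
H_10=1 + 1/2 + 1/3 + ... + 1/10
=7381/2520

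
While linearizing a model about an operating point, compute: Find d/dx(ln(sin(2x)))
Chain rule: d/dx[ln(u)] = u'/u where u = sin(2x)
u' = 2cos(2x)

Answer: (2cos(2x))/(sin(2x))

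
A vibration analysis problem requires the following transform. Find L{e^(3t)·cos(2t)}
First shifting: L{e^(at)f(t)}=F(s-a)
L{cos(2t)}=s/(s²+4)
Shift: (s-3)/((s-3)²+4)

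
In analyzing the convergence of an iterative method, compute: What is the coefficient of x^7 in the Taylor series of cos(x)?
cos(x) has only even powers. Coefficient of x^7=0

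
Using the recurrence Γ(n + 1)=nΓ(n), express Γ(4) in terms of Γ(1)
Γ(4)=3Γ(3)=3·2Γ(2)=...=3!·Γ(1)=6·Γ(1)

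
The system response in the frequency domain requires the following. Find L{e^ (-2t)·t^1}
First shifting: L{e^(at)f(t)} = F(s-a)
L{t^1} = 1/s^2
Shift s → s + 2: 1/(s + 2)^2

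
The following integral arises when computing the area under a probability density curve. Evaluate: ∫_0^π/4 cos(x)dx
Antiderivative: sin(x)
Evaluate at bounds: [sin(1·π/4)/1] - [sin(1·0)/1]
=((√2/2) - (0))/1=√2/2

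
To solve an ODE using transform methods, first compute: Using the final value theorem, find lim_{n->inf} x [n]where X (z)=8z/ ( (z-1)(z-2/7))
Final value theorem: lim x[n]=lim_{z->1} (z-1) * X(z)
(z-1) * X(z)=8z/(z-2/7)
As z->1: 8/(1 - 2/7)=8/(5/7)=56/5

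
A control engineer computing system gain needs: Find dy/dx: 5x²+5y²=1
Differentiate: 10x+10y·(dy/dx) = 0
dy/dx = -10x/(10y) = -1·(x/y)

Answer: dy/dx = -1·(x/y)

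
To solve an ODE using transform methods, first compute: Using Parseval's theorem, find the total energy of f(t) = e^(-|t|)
Parseval's theorem: E=integral |f(t)|^2 dt=(1/2pi) integral |F(omega)|^2 domega
E=integral_{-inf}^{inf} e^(-2|t|) dt=2*integral_0^inf e^(-2t) dt=2/(2*1)=1/1

Answer: 1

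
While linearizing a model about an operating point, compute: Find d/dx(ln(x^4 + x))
Chain rule: d/dx[ln(u)]=u'/u where u=x^4+x
u'=4x^3+1

Answer: (4x^3+1)/(x^4+x)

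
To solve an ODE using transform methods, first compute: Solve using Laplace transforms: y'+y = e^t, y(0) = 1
Take L: sY - 1+Y=1/(s-1)
Y(s+1)=1/(s-1)+1
Y=1/((s-1)(s+1))+1/(s+1)
Partial fractions: 1/((s-1)(s+1))=(1/2)/(s-1) - (1/2)/(s+1)
So Y=(1/2)/(s-1)+(1/2)/(s+1)
Inverse Laplace transform (L^(-1){1/(s-1)}=e^t, L^(-1){1/(s+1)}=e^(-t)):

Answer: y(t)=(1/2)·e^t+(1/2)·e^(-t)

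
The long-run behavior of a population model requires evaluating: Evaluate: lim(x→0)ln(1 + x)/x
L'Hôpital (0/0): lim 1/(1 + x) / 1=1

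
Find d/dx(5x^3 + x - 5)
Power rule: d/dx(ax^n)=n·a·x^(n-1)
Term by term: 15·x^2 + 1

Answer: 15x^2 + 1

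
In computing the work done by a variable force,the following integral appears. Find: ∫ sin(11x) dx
Using substitution u=11x: ∫ sin(u) du/11=-cos(u)/11+C

Answer: (-1/11)cos(11x)+C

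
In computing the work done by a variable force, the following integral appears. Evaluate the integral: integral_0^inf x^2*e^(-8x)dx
This is a Gamma integral. Substitute u=8x (du=8 dx):
integral_0^inf x^2*e^(-8x) dx=(1/8^3) integral_0^inf u^2*e^(-u) du
=Gamma(3)/8^3=2!/8^3=2/512

Answer: 1/256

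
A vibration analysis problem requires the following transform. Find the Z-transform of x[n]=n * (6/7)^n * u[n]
Using the property Z{n * a^n * u[n]} = az/(z-a)^2
With a = 6/7: X(z) = (6/7)z/(z - 6/7)^2, |z| > 6/7

Answer: (6/7)z/(z - 6/7)^2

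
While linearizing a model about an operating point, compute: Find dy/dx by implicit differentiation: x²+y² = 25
Differentiate both sides: 2x+2y·(dy/dx)=0
Solve: dy/dx=-2x/(2y)=-x/y

Answer: dy/dx=-x/y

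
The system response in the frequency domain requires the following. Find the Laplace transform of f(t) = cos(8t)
L{cos(wt)} = s/(s²+w²)
L{cos(8t)} = s/(s²+64)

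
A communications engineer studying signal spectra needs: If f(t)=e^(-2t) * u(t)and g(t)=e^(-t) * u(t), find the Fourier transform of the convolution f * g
By the convolution theorem: F{f*g} = F(omega)*G(omega)
F(omega) = 1/(2 + j*omega), G(omega) = 1/(1 + j*omega)
F{f*g} = 1/((2 + j*omega)(1 + j*omega))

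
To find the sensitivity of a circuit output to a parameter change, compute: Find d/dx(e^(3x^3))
Chain rule: d/dx[e^u] = e^u · u' where u = 3x^3
u' = 9x^2

Answer: 9x^2·e^(3x^3)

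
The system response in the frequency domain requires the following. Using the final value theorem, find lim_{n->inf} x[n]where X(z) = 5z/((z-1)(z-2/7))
Final value theorem: lim x[n] = lim_{z->1} (z-1)*X(z)
(z-1)*X(z) = 5z/(z-2/7)
As z->1: 5/(1-2/7) = 5/(5/7) = 7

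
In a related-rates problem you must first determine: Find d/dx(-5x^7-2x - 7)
Power rule: d/dx(ax^n) = n·a·x^(n-1)
Term by term: -35·x^6 - 2

Answer: -35x^6 - 2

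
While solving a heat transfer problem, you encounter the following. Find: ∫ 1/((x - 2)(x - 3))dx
Partial fractions: 1/((x-2)(x-3)) = A/(x-2) + B/(x-3)
A = -1, B = 1
∫ [-1· 1/(x-2) + 1· 1/(x-3)] dx
= (1)[ln|x-3| - ln|x-2|] + C

Answer: ln|(x-3)/(x-2)| + C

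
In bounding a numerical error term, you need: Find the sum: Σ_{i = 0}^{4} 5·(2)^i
Geometric series: S = a(1 - r^n)/(1 - r)
a = 5, r = 2, n = 5
S = 5(1-32)/-1 = 155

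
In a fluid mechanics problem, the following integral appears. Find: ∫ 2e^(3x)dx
Since d/dx[e^(3x)]=3e^(3x), we get 2/3 e^(3x)+C

Answer: (2/3)e^(3x)+C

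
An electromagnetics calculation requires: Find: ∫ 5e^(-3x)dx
Since d/dx[e^(-3x)]=-3e^(-3x), we get -5/3 e^(-3x) + C

Answer: (-5/3)e^(-3x) + C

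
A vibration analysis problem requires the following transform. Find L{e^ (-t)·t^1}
First shifting: L{e^(at)f(t)}=F(s-a)
L{t^1}=1/s^2
Shift s → s + 1: 1/(s + 1)^2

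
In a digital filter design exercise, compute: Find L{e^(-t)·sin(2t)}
First shifting: L{e^(at)f(t)} = F(s-a)
L{sin(2t)} = 2/(s² + 4)
Shift: 2/((s + 1)² + 4)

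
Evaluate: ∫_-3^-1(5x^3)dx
Step 1: Find antiderivative F(x)=(5/4)x^4
Step 2: F(-1) - F(-3)=5/4 - (405/4)=-100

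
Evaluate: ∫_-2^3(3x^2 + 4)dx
Step 1: Find antiderivative F(x) = x^3 + 4x
Step 2: F(3) - F(-2) = 39 - (-16) = 55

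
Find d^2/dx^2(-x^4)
Apply power rule 2 times:
d^1: -4x^3
d^2: -12x^2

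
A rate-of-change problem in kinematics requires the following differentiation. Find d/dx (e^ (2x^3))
Chain rule: d/dx[e^u] = e^u · u' where u = 2x^3
u' = 6x^2

Answer: 6x^2·e^(2x^3)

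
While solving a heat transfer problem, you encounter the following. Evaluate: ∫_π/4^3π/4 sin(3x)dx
Antiderivative: -cos(3x)/3
Evaluate at bounds: [-cos(3·3π/4)/3] - [-cos(3·π/4)/3]
= (-(√2/2)+(-√2/2))/3 = -√2/3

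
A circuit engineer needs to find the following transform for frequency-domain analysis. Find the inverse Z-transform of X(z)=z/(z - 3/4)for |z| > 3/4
Standard pair: z/(z-a) <-> a^n*u[n] for causal signals
With a = 3/4: x[n] = (3/4)^n*u[n]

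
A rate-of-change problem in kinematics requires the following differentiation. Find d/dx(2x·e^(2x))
Product rule: (fg)' = f'g + fg'
f = 2x, f' = 2
g = e^(2x), g' = 2·e^(2x)

Answer: 2·e^(2x) + 4x·e^(2x)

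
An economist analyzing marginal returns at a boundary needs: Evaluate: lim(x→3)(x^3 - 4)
Polynomial is continuous, so substitute x = 3:
1·3^3-4 = 23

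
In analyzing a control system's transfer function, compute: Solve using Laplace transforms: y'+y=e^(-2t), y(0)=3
Take L: sY - 3 + Y = 1/(s + 2)
Y(s + 1) = 1/(s + 2) + 3
Y = 1/((s + 2)(s + 1)) + 3/(s + 1)
Partial fractions: 1/((s + 2)(s + 1)) = -1/(s + 2) + 1/(s + 1)
So Y = -1/(s + 2) + 4/(s + 1)
Inverse Laplace transform (L^(-1){1/(s + 2)} = e^(-2t), L^(-1){1/(s + 1)} = e^(-t)):

Answer: y(t) = -1·e^(-2t) + 4·e^(-t)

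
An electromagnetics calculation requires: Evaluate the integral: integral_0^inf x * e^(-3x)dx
This is a Gamma integral. Substitute u = 3x (du = 3 dx):
integral_0^inf x*e^(-3x) dx = (1/3^2) integral_0^inf u^1*e^(-u) du
= Gamma(2)/3^2 = 1!/3^2 = 1/9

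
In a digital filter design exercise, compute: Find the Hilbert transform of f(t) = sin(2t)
The Hilbert transform shifts each frequency component by -pi/2.
H{sin(wt)}=-cos(wt)
With w=2: H{sin(2t)}=-cos(2t)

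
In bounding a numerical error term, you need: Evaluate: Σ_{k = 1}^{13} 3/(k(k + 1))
Partial fractions: 3/(k(k+1)) = 3/k - 3/(k+1)
Telescoping sum: 3(1-1/14) = 3·13/14

Answer: 39/14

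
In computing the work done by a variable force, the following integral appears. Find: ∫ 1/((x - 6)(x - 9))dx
Partial fractions: 1/((x-6)(x-9))=A/(x-6) + B/(x-9)
A=-1/3, B=1/3
∫ [-1/3· 1/(x-6) + 1/3· 1/(x-9)] dx
=(1/3)[ln|x-9| - ln|x-6|] + C

Answer: (1/3)·ln|(x-9)/(x-6)| + C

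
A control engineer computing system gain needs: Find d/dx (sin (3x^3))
Chain rule: d/dx[sin(u)] = cos(u)·u' where u = 3x^3
u' = 9x^2

Answer: 9x^2·cos(3x^3)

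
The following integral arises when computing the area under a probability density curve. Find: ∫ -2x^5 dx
Using power rule: ∫ -2x^5 dx=-2/6 x^6 + C=(-1/3)x^6 + C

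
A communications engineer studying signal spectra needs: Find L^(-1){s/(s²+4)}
L^(-1){s/(s²+w²)}=cos(wt)
Here w=2

Answer: cos(2t)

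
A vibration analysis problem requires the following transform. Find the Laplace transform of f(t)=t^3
L{t^n} = n!/s^(n + 1)
L{t^3} = 3!/s^4 = 6/s^4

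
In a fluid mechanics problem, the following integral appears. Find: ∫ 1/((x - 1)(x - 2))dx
Partial fractions: 1/((x-1)(x-2))=A/(x-1)+B/(x-2)
A=-1, B=1
∫ [-1· 1/(x-1)+1· 1/(x-2)] dx
=(1)[ln|x-2| - ln|x-1|]+C

Answer: ln|(x-2)/(x-1)|+C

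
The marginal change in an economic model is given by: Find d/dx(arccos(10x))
d/dx[arccos(u)] = -u'/√(1-u²), u = 10x, u' = 10

Answer: -10/√(1-100x²)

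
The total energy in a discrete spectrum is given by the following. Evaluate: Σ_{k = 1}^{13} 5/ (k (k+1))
Partial fractions: 5/(k(k + 1))=5/k - 5/(k + 1)
Telescoping sum: 5(1 - 1/14)=5·13/14

Answer: 65/14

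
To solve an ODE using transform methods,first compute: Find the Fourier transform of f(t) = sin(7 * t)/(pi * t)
sin(W * t)/(pi * t)=(W/pi) * sinc(W * t/pi) is the impulse response of the ideal low-pass filter with cutoff W (here W=7).
Its Fourier transform is a rectangular function:
F(omega)=1 for |omega| < 7, 0 otherwise

Answer: rect(omega/14) [i.e., 1 for |omega| < 7, 0 otherwise]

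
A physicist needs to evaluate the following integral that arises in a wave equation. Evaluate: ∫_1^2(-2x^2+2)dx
Step 1: Find antiderivative F(x)=(-2/3)x^3+2x
Step 2: F(2) - F(1)=-4/3 - (4/3)=-8/3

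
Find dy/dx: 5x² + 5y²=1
Differentiate: 10x+10y·(dy/dx) = 0
dy/dx = -10x/(10y) = -1·(x/y)

Answer: dy/dx = -1·(x/y)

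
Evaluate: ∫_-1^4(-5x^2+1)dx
Step 1: Find antiderivative F(x) = (-5/3)x^3 + x
Step 2: F(4) - F(-1) = -308/3 - (2/3) = -310/3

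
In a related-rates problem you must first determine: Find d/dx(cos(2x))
Chain rule: d/dx[cos(u)]=-sin(u)·u' where u=2x
u'=2

Answer: -2·sin(2x)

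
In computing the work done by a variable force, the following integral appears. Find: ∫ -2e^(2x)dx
Since d/dx[e^(2x)]=2e^(2x), we get -1 e^(2x)+C

Answer: -e^(2x)+C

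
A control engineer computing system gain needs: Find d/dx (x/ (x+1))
Quotient rule: (f/g)' = (f'g - fg')/g²
f = x, f' = 1
g = x+1, g' = 1

Answer: (1·(x+1) - x)/(x+1)²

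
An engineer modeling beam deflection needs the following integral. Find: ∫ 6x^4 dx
Using power rule: ∫ 6x^4 dx = 6/5 x^5+C = (6/5)x^5+C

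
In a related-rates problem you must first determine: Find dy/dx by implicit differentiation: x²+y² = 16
Differentiate both sides: 2x+2y·(dy/dx)=0
Solve: dy/dx=-2x/(2y)=-x/y

Answer: dy/dx=-x/y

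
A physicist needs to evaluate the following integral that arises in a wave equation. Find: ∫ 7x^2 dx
Using power rule: ∫ 7x^2 dx=7/3 x^3 + C=(7/3)x^3 + C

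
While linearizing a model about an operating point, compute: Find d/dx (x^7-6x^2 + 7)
Power rule: d/dx(ax^n)=n·a·x^(n-1)
Term by term: 7·x^6 - 12·x

Answer: 7x^6 - 12x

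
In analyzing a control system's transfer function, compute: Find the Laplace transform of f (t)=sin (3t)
L{sin(wt)}=w/(s²+w²)
L{sin(3t)}=3/(s²+9)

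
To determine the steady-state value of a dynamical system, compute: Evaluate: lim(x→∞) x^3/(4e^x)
Apply L'Hôpital 3 times (∞/∞ each time):
Eventually get 3!/(4e^x) → 0

Answer: 0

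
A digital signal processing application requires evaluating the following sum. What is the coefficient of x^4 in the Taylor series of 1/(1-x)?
1/(1-x) = Σ x^n for |x|<1
All coefficients are 1

Answer: 1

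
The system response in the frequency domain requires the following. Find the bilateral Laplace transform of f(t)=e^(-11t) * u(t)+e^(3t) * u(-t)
For e^(-11t)*u(t): L = 1/(s + 11), Re(s) > -11
For e^(3t)*u(-t): L = -1/(s-3), Re(s) < 3
Combined: F(s) = 1/(s + 11) - 1/(s-3), -11 < Re(s) < 3

Answer: 1/(s + 11) - 1/(s-3), ROC: -11 < Re(s) < 3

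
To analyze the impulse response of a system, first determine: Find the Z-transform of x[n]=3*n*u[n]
Z{n * u[n]}=z/(z-1)^2
By linearity: Z{3 * n * u[n]}=3z/(z-1)^2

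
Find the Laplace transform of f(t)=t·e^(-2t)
L{t·e^(at)} = 1/(s-a)²
L{t·e^(-2t)} = 1/(s+2)²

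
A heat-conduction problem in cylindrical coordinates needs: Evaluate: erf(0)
erf(0)=0 (error function is odd and erf(0)=0 by definition)

Answer: 0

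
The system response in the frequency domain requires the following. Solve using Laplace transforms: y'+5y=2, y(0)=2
Take L of both sides: sY(s)-2+5Y(s) = 2/s
Y(s)(s+5) = 2/s+2
Y(s) = 2/(s(s+5))+2/(s+5)
Partial fractions: 2/(s(s+5)) = (2/5)/s - (2/5)/(s+5)
So Y(s) = (2/5)/s+(8/5)/(s+5)
Inverse transform (L^(-1){1/s} = 1, L^(-1){1/(s+5)} = e^(-5t)):

Answer: y(t) = 2/5+(8/5)·e^(-5t)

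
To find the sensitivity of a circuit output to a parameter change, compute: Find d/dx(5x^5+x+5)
Power rule: d/dx(ax^n)=n·a·x^(n-1)
Term by term: 25·x^4+1

Answer: 25x^4+1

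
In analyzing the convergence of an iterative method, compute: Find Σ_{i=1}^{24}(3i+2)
=3·Σ i + 2·24=3·300 + 48=948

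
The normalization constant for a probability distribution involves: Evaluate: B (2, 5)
B(x,y) = Γ(x)Γ(y)/Γ(x + y) = (x-1)!(y-1)!/(x + y-1)!
B(2,5) = 1!·4!/6! = 1/30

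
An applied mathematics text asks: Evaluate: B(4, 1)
B(x,y)=Γ(x)Γ(y)/Γ(x + y)=(x-1)!(y-1)!/(x + y-1)!
B(4,1)=3!·0!/4!=1/4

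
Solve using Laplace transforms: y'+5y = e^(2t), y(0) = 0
Take L: sY - 0 + 5Y = 1/(s-2)
Y(s + 5) = 1/(s-2) + 0
Y = 1/((s-2)(s + 5)) + 0/(s + 5)
Partial fractions: 1/((s-2)(s + 5)) = (1/7)/(s-2) - (1/7)/(s + 5)
So Y = (1/7)/(s-2) - (1/7)/(s + 5)
Inverse Laplace transform (L^(-1){1/(s-2)} = e^(2t), L^(-1){1/(s + 5)} = e^(-5t)):

Answer: y(t) = (1/7)·e^(2t) - (1/7)·e^(-5t)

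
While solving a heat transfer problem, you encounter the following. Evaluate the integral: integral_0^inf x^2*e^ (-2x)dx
This is a Gamma integral. Substitute u = 2x (du = 2 dx):
integral_0^inf x^2 * e^(-2x) dx = (1/2^3) integral_0^inf u^2 * e^(-u) du
= Gamma(3)/2^3 = 2!/2^3 = 2/8

Answer: 1/4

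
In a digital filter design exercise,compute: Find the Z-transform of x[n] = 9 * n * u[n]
Z{n * u[n]}=z/(z-1)^2
By linearity: Z{9 * n * u[n]}=9z/(z-1)^2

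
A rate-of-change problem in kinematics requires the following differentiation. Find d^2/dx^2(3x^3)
Apply power rule 2 times:
d^1: 9x^2
d^2: 18x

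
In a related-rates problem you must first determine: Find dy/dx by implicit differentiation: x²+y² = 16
Differentiate both sides: 2x+2y·(dy/dx)=0
Solve: dy/dx=-2x/(2y)=-x/y

Answer: dy/dx=-x/y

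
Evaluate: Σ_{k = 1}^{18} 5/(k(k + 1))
Partial fractions: 5/(k(k+1)) = 5/k - 5/(k+1)
Telescoping sum: 5(1-1/19) = 5·18/19

Answer: 90/19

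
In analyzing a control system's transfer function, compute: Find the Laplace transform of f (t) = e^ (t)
L{e^(at)}=1/(s-a)
L{e^(t)}=1/(s-1)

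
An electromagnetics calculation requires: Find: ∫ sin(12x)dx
Using substitution u=12x: ∫ sin(u) du/12=-cos(u)/12+C

Answer: (-1/12)cos(12x)+C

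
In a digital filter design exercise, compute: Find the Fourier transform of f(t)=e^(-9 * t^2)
The Fourier transform of a Gaussian e^(-a*t^2) is sqrt(pi/a)*e^(-omega^2/(4a)).
With a = 9: F(omega) = sqrt(pi)/3*e^(-omega^2/36)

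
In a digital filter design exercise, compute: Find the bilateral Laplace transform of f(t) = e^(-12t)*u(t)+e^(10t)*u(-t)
For e^(-12t)*u(t): L = 1/(s+12), Re(s) > -12
For e^(10t)*u(-t): L = -1/(s-10), Re(s) < 10
Combined: F(s) = 1/(s+12)-1/(s-10), -12 < Re(s) < 10

Answer: 1/(s+12)-1/(s-10), ROC: -12 < Re(s) < 10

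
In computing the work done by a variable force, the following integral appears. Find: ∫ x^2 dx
Using power rule: ∫ x^2 dx=1/3 x^3+C=(1/3)x^3+C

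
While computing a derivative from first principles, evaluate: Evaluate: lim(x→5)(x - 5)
Polynomial is continuous, so substitute x=5:
1·5 - 5=0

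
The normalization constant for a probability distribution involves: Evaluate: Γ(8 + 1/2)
Γ(n+1/2) = (2n)!√π/(4^n·n!)
= 20922789888000√π/(65536·40320) = (2027025/256)·√π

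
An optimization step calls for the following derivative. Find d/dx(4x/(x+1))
Quotient rule: (f/g)'=(f'g - fg')/g²
f=4x, f'=4
g=x+1, g'=1

Answer: (4·(x+1)-4x)/(x+1)²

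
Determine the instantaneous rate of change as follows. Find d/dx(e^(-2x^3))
Chain rule: d/dx[e^u]=e^u · u' where u=-2x^3
u'=-6x^2

Answer: -6x^2·e^(-2x^3)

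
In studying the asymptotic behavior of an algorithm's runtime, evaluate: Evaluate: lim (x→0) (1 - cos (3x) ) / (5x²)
Using 1-cos(u) ≈ u²/2 for small u:
(1-cos(3x)) ≈ (3x)²/2 = 9x²/2
So limit = 9/(2·5) = 9/10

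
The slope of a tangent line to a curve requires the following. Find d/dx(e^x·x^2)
Product rule: (fg)'=f'g + fg'
f=e^x, f'=e^x
g=x^2, g'=2x

Answer: e^x·x^2 + 2·e^x·x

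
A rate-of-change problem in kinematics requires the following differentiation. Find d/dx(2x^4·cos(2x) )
Product rule: (fg)'=f'g + fg'
f=2x^4, f'=8x^3
g=cos(2x), g'=-2·sin(2x)

Answer: 8x^3·cos(2x) - 4x^4·sin(2x)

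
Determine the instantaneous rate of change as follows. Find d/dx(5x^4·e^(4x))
Product rule: (fg)'=f'g+fg'
f=5x^4, f'=20x^3
g=e^(4x), g'=4·e^(4x)

Answer: 20x^3·e^(4x)+20x^4·e^(4x)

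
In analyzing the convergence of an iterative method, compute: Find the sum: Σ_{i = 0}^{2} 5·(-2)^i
Geometric series: S = a(1 - r^n)/(1 - r)
a = 5, r = -2, n = 3
S = 5(1+8)/3 = 15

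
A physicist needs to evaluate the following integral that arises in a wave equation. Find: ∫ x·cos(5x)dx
By parts: u=x, dv=cos(5x) dx
du=dx, v=sin(5x)/5
=x·sin(5x)/5 + cos(5x)/5² + C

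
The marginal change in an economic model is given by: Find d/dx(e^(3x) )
Chain rule: d/dx[e^u]=e^u · u' where u=3x
u'=3

Answer: 3·e^(3x)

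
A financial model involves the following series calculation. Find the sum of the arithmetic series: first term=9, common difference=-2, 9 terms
Last term: a_n = 9 + (9 - 1)·-2 = -7
Sum = n(a_1 + a_n)/2 = 9(9 + (-7))/2 = 9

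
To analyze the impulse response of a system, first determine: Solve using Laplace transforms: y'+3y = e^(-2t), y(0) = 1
Take L: sY - 1 + 3Y=1/(s + 2)
Y(s + 3)=1/(s + 2) + 1
Y=1/((s + 2)(s + 3)) + 1/(s + 3)
Partial fractions: 1/((s + 2)(s + 3))=1/(s + 2) - 1/(s + 3)
So Y=1/(s + 2)
Inverse Laplace transform (L^(-1){1/(s + 2)}=e^(-2t), L^(-1){1/(s + 3)}=e^(-3t)):

Answer: y(t)=1·e^(-2t)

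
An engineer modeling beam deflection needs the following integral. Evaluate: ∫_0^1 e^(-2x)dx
Antiderivative: (1/(-2))e^(-2x)
Evaluate: (1/(-2))(e^-2 - 1)

Answer: (e^-2 - 1)/(-2)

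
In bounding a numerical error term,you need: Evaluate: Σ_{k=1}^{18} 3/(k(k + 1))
Partial fractions: 3/(k(k+1))=3/k - 3/(k+1)
Telescoping sum: 3(1-1/19)=3·18/19

Answer: 54/19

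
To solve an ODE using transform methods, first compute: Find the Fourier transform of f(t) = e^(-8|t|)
Using the standard pair: F{e^(-a|t|)} = 2a/(a^2+omega^2)
With a = 8: F(omega) = 16/(64+omega^2)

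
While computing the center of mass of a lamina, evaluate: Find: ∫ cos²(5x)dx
Using identity cos²(u) = (1+cos(2u))/2:
∫ (1+cos(10x))/2 dx = x/2+sin(10x)/20+C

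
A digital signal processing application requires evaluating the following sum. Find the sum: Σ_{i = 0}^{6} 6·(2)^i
Geometric series: S=a(1 - r^n)/(1 - r)
a=6, r=2, n=7
S=6(1 - 128)/-1=762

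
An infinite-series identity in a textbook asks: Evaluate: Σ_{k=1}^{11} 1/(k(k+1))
Partial fractions: 1/(k(k+1)) = 1/k - 1/(k+1)
Telescoping sum: 1(1-1/12) = 1·11/12

Answer: 11/12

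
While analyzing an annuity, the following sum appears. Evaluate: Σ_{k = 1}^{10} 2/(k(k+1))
Partial fractions: 2/(k(k + 1)) = 2/k - 2/(k + 1)
Telescoping sum: 2(1 - 1/11) = 2·10/11

Answer: 20/11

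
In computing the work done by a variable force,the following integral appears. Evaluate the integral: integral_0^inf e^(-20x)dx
integral_0^inf e^(-20x) dx=[-1/20*e^(-20x)]_0^inf
=0 - (-1/20)=1/20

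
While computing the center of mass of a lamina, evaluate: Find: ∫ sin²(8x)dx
Using identity sin²(u) = (1 - cos(2u))/2:
∫ (1 - cos(16x))/2 dx = x/2 - sin(16x)/32+C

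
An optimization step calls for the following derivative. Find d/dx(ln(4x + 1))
Chain rule: d/dx[ln(u)]=u'/u where u=4x + 1
u'=4

Answer: (4)/(4x + 1)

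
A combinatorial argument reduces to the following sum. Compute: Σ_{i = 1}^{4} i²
Using formula: Σ i^2 = n(n+1)(2n+1)/6 = 4·5·9/6 = 30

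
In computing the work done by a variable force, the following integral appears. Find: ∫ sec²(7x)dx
Since d/dx[tan(7x)] = 7sec²(7x), integral = tan(7x)/7+C

Answer: (1/7)tan(7x)+C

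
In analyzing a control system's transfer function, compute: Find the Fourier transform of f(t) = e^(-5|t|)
Using the standard pair: F{e^(-a|t|)}=2a/(a^2 + omega^2)
With a=5: F(omega)=10/(25 + omega^2)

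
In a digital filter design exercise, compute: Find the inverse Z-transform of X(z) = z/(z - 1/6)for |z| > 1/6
Standard pair: z/(z-a) <-> a^n * u[n] for causal signals
With a = 1/6: x[n] = (1/6)^n * u[n]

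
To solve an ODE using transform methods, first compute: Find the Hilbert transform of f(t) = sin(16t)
The Hilbert transform shifts each frequency component by -pi/2.
H{sin(wt)}=-cos(wt)
With w=16: H{sin(16t)}=-cos(16t)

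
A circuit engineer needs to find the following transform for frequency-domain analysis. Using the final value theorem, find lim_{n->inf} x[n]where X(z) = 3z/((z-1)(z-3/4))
Final value theorem: lim x[n]=lim_{z->1} (z-1)*X(z)
(z-1)*X(z)=3z/(z-3/4)
As z->1: 3/(1 - 3/4)=3/(1/4)=12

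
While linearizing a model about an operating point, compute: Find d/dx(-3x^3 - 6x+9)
Power rule: d/dx(ax^n) = n·a·x^(n-1)
Term by term: -9·x^2 - 6

Answer: -9x^2 - 6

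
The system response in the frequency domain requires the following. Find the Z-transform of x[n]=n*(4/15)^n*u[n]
Using the property Z{n * a^n * u[n]}=az/(z-a)^2
With a=4/15: X(z)=(4/15)z/(z - 4/15)^2, |z| > 4/15

Answer: (4/15)z/(z - 4/15)^2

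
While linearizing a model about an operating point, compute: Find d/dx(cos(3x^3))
Chain rule: d/dx[cos(u)] = -sin(u)·u' where u = 3x^3
u' = 9x^2

Answer: -9x^2·sin(3x^3)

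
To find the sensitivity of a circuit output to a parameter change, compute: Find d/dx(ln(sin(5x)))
Chain rule: d/dx[ln(u)] = u'/u where u = sin(5x)
u' = 5cos(5x)

Answer: (5cos(5x))/(sin(5x))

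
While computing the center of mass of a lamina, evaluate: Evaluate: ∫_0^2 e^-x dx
Antiderivative: -e^-x
Evaluate: -(e^-2 - 1)

Answer: (e^-2 - 1)/(-1)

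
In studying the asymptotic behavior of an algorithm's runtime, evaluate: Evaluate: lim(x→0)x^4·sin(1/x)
Squeeze theorem: -|x^4| ≤ x^4·sin(1/x) ≤ |x^4|
Since x^4 → 0 as x → 0, by squeeze theorem the limit is 0

Answer: 0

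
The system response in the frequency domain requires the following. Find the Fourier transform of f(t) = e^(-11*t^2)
The Fourier transform of a Gaussian e^(-a * t^2) is sqrt(pi/a) * e^(-omega^2/(4a)).
With a=11: F(omega)=sqrt(pi/11) * e^(-omega^2/44)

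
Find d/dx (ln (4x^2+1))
Chain rule: d/dx[ln(u)] = u'/u where u = 4x^2+1
u' = 8x

Answer: (8x)/(4x^2+1)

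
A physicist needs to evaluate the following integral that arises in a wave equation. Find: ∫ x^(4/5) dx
Power rule: ∫ x^(4/5) dx=x^(9/5)/(9/5)+C

Answer: (5/9)·x^(9/5)+C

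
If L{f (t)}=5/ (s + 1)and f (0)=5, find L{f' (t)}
L{f'(t)} = s·F(s) - f(0) = 5s/(s+1)-5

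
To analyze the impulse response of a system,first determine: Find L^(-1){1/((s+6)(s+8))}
Partial fractions: 1/((s+6)(s+8))=A/(s+6)+B/(s+8)
Cover-up: A=1/(s+8)|_{s=-6}=1/2; B=1/(s+6)|_{s=-8}=-1/2
L^(-1)=(1/2)e^(-6t) - (1/2)e^(-8t)

Answer: (1/2)(e^(-6t) - e^(-8t))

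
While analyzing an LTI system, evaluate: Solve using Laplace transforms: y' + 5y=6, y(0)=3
Take L of both sides: sY(s) - 3 + 5Y(s)=6/s
Y(s)(s + 5)=6/s + 3
Y(s)=6/(s(s + 5)) + 3/(s + 5)
Partial fractions: 6/(s(s + 5))=(6/5)/s - (6/5)/(s + 5)
So Y(s)=(6/5)/s + (9/5)/(s + 5)
Inverse transform (L^(-1){1/s}=1, L^(-1){1/(s + 5)}=e^(-5t)):

Answer: y(t)=6/5 + (9/5)·e^(-5t)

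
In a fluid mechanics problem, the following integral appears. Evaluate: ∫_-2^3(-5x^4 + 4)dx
Step 1: Find antiderivative F(x)=-x^5 + 4x
Step 2: F(3) - F(-2)=-231 - (24)=-255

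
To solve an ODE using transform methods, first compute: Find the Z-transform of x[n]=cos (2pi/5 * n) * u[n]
Z{cos(w0*n)*u[n]} = z(z - cos(w0))/(z^2-2z*cos(w0)+1)
With w0 = 2pi/5: X(z) = z(z - cos(2pi/5))/(z^2-2z*cos(2pi/5)+1)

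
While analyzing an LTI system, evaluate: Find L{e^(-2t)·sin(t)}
First shifting: L{e^(at)f(t)} = F(s-a)
L{sin(t)} = 1/(s² + 1)
Shift: 1/((s + 2)² + 1)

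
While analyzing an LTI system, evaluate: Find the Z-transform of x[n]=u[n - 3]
Using the time-shift property: Z{u[n-3]} = z^(-3) * z/(z-1)
= z^(-2)/(z-1)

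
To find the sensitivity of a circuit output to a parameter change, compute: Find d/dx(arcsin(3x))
d/dx[arcsin(u)] = u'/√(1-u²), u = 3x, u' = 3

Answer: 3/√(1 - 9x²)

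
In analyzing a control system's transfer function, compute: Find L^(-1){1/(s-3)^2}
L^(-1){1/(s-a)^n} = t^(n-1)·e^(at)/(n-1)!
Here a = 3, n = 2: t^1·e^(3t)/1

Answer: t·e^(3t)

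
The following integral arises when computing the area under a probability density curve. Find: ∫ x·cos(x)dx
By parts: u = x, dv = cos(x) dx
du = dx, v = sin(x)
= x·sin(x) + cos(x) + C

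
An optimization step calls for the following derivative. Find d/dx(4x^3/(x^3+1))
Quotient rule: (f/g)'=(f'g - fg')/g²
f=4x^3, f'=12x^2
g=x^3 + 1, g'=3x^2

Answer: (12x^2·(x^3 + 1) - 12x^5)/(x^3 + 1)²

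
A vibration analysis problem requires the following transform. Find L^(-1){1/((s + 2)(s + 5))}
Partial fractions: 1/((s+2)(s+5))=A/(s+2)+B/(s+5)
Cover-up: A=1/(s+5)|_{s=-2}=1/3; B=1/(s+2)|_{s=-5}=-1/3
L^(-1)=(1/3)e^(-2t) - (1/3)e^(-5t)

Answer: (1/3)(e^(-2t) - e^(-5t))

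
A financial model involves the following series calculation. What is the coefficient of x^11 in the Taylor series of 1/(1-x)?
1/(1-x) = Σ x^n for |x|<1
All coefficients are 1

Answer: 1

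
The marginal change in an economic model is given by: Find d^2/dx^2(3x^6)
Apply power rule 2 times:
d^1: 18x^5
d^2: 90x^4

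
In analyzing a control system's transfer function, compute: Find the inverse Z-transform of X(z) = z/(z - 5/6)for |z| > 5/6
Standard pair: z/(z-a) <-> a^n * u[n] for causal signals
With a=5/6: x[n]=(5/6)^n * u[n]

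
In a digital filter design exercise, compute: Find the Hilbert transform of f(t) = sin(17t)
The Hilbert transform shifts each frequency component by -pi/2.
H{sin(wt)} = -cos(wt)
With w = 17: H{sin(17t)} = -cos(17t)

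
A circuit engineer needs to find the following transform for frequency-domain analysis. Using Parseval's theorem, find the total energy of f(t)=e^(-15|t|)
Parseval's theorem: E = integral |f(t)|^2 dt = (1/2pi) integral |F(omega)|^2 domega
E = integral_{-inf}^{inf} e^(-30|t|) dt = 2 * integral_0^inf e^(-30t) dt = 2/(2 * 15) = 1/15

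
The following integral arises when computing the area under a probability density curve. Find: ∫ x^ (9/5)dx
Power rule: ∫ x^(9/5) dx=x^(14/5)/(14/5)+C

Answer: (5/14)·x^(14/5)+C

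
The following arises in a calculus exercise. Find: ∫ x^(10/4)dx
Power rule: ∫ x^(5/2) dx = x^(7/2)/(7/2) + C

Answer: (2/7)·x^(7/2) + C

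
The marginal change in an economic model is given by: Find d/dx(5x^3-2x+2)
Power rule: d/dx(ax^n) = n·a·x^(n-1)
Term by term: 15·x^2-2

Answer: 15x^2-2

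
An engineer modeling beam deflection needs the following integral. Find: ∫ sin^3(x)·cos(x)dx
Let u = sin(x), du = cos(x) dx
∫ u^3 du = u^4/4+C

Answer: sin^4(x)/4+C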